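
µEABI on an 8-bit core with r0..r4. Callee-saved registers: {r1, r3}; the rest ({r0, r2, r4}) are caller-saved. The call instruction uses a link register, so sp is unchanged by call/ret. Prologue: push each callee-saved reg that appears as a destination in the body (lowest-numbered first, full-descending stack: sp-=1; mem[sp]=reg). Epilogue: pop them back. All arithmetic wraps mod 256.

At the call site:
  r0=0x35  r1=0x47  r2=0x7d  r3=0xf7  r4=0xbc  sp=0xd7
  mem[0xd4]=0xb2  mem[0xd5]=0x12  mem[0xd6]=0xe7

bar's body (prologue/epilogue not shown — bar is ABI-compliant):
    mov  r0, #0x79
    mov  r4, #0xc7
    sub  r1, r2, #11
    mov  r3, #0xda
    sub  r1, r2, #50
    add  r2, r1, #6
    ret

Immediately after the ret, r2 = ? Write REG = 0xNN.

REG = 0x51

prologue: push r1 → mem[0xd6]=0x47, sp=0xd6
prologue: push r3 → mem[0xd5]=0xf7, sp=0xd5
body[0] mov  r0, #0x79 → r0=0x79
body[1] mov  r4, #0xc7 → r4=0xc7
body[2] sub  r1, r2, #11 → r1=0x72
body[3] mov  r3, #0xda → r3=0xda
body[4] sub  r1, r2, #50 → r1=0x4b
body[5] add  r2, r1, #6 → r2=0x51
epilogue: pop r3=0xf7, sp=0xd6
epilogue: pop r1=0x47, sp=0xd7
r2 is caller-saved → body value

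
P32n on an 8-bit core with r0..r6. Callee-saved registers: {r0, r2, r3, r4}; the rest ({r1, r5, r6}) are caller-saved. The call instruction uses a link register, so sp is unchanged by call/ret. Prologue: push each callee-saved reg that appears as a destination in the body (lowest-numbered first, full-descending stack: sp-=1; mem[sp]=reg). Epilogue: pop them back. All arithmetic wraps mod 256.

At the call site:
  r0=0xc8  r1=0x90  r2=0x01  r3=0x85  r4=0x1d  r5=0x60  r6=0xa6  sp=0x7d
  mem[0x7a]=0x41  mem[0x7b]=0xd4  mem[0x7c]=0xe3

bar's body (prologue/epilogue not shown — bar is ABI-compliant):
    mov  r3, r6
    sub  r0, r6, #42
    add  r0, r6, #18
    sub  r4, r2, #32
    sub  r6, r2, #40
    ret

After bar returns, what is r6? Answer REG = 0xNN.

REG = 0xd9

prologue: push r0 -> mem[0x7c]=0xc8, sp=0x7c
prologue: push r3 -> mem[0x7b]=0x85, sp=0x7b
prologue: push r4 -> mem[0x7a]=0x1d, sp=0x7a
body[0] mov  r3, r6 -> r3=0xa6
body[1] sub  r0, r6, #42 -> r0=0x7c
body[2] add  r0, r6, #18 -> r0=0xb8
body[3] sub  r4, r2, #32 -> r4=0xe1
body[4] sub  r6, r2, #40 -> r6=0xd9
epilogue: pop r4=0x1d, sp=0x7b
epilogue: pop r3=0x85, sp=0x7c
epilogue: pop r0=0xc8, sp=0x7d
r6 is caller-saved -> body value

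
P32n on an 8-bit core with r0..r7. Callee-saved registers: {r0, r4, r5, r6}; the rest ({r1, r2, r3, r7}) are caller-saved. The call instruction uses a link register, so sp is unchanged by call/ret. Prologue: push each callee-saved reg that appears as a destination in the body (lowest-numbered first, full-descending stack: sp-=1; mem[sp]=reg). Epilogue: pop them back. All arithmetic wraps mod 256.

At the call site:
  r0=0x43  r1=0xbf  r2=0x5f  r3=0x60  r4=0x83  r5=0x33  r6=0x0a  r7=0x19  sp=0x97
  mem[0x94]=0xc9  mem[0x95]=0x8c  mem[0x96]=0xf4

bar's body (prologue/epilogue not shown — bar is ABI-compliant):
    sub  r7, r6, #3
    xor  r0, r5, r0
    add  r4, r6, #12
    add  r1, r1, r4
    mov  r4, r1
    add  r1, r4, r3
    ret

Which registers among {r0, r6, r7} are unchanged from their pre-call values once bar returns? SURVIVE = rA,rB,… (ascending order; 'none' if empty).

prologue: push r0 → mem[0x96]=0x43, sp=0x96
prologue: push r4 → mem[0x95]=0x83, sp=0x95
body[0] sub  r7, r6, #3 → r7=0x07
body[1] xor  r0, r5, r0 → r0=0x70
body[2] add  r4, r6, #12 → r4=0x16
body[3] add  r1, r1, r4 → r1=0xd5
body[4] mov  r4, r1 → r4=0xd5
body[5] add  r1, r4, r3 → r1=0x35
epilogue: pop r4=0x83, sp=0x96
epilogue: pop r0=0x43, sp=0x97
r0: callee-saved, written=True
r6: callee-saved, written=False
r7: caller-saved, written=True

SURVIVE = r0,r6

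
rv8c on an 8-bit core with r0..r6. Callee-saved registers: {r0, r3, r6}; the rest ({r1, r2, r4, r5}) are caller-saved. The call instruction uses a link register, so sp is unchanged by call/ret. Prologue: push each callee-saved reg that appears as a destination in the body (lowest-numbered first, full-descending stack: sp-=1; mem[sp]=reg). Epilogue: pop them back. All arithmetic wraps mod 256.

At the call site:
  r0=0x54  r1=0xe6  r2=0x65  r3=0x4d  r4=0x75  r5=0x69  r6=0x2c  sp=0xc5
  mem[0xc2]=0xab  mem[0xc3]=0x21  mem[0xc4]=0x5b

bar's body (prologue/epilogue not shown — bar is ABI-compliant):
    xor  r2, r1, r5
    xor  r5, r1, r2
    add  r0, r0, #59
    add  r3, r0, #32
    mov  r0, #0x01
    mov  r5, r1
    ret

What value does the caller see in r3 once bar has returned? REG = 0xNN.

prologue: push r0 -> mem[0xc4]=0x54, sp=0xc4
prologue: push r3 -> mem[0xc3]=0x4d, sp=0xc3
body[0] xor  r2, r1, r5 -> r2=0x8f
body[1] xor  r5, r1, r2 -> r5=0x69
body[2] add  r0, r0, #59 -> r0=0x8f
body[3] add  r3, r0, #32 -> r3=0xaf
body[4] mov  r0, #0x01 -> r0=0x01
body[5] mov  r5, r1 -> r5=0xe6
epilogue: pop r3=0x4d, sp=0xc4
epilogue: pop r0=0x54, sp=0xc5
r3 is callee-saved -> restored

REG = 0x4d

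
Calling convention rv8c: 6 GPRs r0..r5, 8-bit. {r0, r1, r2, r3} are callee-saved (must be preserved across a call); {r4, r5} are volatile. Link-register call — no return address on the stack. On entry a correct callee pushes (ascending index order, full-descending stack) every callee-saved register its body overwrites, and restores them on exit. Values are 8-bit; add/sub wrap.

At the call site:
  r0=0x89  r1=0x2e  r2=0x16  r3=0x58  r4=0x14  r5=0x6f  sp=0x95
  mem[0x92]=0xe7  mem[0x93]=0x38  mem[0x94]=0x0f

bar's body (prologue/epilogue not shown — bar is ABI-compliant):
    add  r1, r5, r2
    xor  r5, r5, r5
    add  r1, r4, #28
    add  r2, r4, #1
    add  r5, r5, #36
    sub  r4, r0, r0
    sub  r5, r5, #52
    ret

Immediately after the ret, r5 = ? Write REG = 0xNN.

REG = 0xf0

prologue: push r1 -> mem[0x94]=0x2e, sp=0x94
prologue: push r2 -> mem[0x93]=0x16, sp=0x93
body[0] add  r1, r5, r2 -> r1=0x85
body[1] xor  r5, r5, r5 -> r5=0x00
body[2] add  r1, r4, #28 -> r1=0x30
body[3] add  r2, r4, #1 -> r2=0x15
body[4] add  r5, r5, #36 -> r5=0x24
body[5] sub  r4, r0, r0 -> r4=0x00
body[6] sub  r5, r5, #52 -> r5=0xf0
epilogue: pop r2=0x16, sp=0x94
epilogue: pop r1=0x2e, sp=0x95
r5 is caller-saved -> body value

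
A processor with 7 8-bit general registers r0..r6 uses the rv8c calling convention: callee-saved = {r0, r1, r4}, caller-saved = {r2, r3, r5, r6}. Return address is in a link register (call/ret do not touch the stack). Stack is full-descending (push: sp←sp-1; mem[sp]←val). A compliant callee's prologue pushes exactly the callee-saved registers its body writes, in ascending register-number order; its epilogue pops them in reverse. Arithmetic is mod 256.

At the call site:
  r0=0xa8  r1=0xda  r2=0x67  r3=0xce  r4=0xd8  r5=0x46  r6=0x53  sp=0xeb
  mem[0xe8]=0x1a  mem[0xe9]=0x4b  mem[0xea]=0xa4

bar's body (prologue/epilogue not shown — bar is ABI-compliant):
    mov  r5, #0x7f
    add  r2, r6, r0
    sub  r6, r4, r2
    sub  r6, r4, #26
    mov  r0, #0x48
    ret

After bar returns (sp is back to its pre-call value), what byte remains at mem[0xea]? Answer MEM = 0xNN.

MEM = 0xa8

prologue: push r0 -> mem[0xea]=0xa8, sp=0xea
body[0] mov  r5, #0x7f -> r5=0x7f
body[1] add  r2, r6, r0 -> r2=0xfb
body[2] sub  r6, r4, r2 -> r6=0xdd
body[3] sub  r6, r4, #26 -> r6=0xbe
body[4] mov  r0, #0x48 -> r0=0x48
epilogue: pop r0=0xa8, sp=0xeb
prologue pushed ['r0'] at ['0xea']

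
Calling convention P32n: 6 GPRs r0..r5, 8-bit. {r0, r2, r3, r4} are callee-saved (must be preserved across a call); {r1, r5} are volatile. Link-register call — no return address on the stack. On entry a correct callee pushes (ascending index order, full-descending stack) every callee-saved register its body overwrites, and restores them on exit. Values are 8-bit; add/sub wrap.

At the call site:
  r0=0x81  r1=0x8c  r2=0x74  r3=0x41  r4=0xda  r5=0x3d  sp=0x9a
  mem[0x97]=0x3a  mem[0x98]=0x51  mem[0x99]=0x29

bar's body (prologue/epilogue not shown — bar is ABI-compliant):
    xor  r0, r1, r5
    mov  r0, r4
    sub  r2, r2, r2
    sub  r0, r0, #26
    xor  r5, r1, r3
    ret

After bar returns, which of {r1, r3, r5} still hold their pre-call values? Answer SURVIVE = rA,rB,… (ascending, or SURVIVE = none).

SURVIVE = r1,r3

prologue: push r0 -> mem[0x99]=0x81, sp=0x99
prologue: push r2 -> mem[0x98]=0x74, sp=0x98
body[0] xor  r0, r1, r5 -> r0=0xb1
body[1] mov  r0, r4 -> r0=0xda
body[2] sub  r2, r2, r2 -> r2=0x00
body[3] sub  r0, r0, #26 -> r0=0xc0
body[4] xor  r5, r1, r3 -> r5=0xcd
epilogue: pop r2=0x74, sp=0x99
epilogue: pop r0=0x81, sp=0x9a
r1: caller-saved, written=False
r3: callee-saved, written=False
r5: caller-saved, written=True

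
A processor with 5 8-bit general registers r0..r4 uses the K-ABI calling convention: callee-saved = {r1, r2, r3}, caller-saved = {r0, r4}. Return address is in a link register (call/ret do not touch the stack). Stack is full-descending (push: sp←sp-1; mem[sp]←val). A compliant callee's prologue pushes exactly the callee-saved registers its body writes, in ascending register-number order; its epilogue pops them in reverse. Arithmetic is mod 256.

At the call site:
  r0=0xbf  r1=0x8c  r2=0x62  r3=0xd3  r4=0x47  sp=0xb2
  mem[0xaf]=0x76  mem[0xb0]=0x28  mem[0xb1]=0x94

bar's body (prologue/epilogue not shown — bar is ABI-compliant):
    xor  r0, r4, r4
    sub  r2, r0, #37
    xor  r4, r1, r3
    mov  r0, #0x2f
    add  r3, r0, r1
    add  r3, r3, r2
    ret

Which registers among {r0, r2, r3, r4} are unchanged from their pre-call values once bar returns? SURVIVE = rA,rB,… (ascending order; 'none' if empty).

prologue: push r2 → mem[0xb1]=0x62, sp=0xb1
prologue: push r3 → mem[0xb0]=0xd3, sp=0xb0
body[0] xor  r0, r4, r4 → r0=0x00
body[1] sub  r2, r0, #37 → r2=0xdb
body[2] xor  r4, r1, r3 → r4=0x5f
body[3] mov  r0, #0x2f → r0=0x2f
body[4] add  r3, r0, r1 → r3=0xbb
body[5] add  r3, r3, r2 → r3=0x96
epilogue: pop r3=0xd3, sp=0xb1
epilogue: pop r2=0x62, sp=0xb2
r0: caller-saved, written=True
r2: callee-saved, written=True
r3: callee-saved, written=True
r4: caller-saved, written=True

SURVIVE = r2,r3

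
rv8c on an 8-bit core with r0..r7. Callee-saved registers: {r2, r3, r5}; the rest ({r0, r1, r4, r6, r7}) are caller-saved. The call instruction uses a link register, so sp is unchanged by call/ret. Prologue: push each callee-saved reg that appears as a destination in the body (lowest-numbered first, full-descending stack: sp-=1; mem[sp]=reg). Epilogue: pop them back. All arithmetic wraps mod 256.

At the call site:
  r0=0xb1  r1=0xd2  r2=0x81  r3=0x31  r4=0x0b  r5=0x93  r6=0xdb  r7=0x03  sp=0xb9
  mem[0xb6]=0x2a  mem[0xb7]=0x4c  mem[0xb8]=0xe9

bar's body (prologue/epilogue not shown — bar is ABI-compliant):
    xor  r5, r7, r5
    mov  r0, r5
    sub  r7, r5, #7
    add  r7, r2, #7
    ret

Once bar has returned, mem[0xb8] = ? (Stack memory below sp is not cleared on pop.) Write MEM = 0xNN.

prologue: push r5 → mem[0xb8]=0x93, sp=0xb8
body[0] xor  r5, r7, r5 → r5=0x90
body[1] mov  r0, r5 → r0=0x90
body[2] sub  r7, r5, #7 → r7=0x89
body[3] add  r7, r2, #7 → r7=0x88
epilogue: pop r5=0x93, sp=0xb9
prologue pushed ['r5'] at ['0xb8']

MEM = 0x93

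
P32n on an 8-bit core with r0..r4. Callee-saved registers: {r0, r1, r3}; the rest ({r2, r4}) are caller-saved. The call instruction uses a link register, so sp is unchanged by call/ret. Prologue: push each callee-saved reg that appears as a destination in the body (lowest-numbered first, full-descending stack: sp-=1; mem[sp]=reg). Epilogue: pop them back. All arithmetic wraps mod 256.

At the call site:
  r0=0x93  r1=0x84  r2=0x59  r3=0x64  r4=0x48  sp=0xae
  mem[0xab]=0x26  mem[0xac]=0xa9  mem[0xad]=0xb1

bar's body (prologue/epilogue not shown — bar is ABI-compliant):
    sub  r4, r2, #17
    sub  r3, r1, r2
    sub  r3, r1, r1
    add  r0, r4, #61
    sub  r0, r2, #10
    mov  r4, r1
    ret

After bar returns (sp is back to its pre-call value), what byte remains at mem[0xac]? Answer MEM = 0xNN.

MEM = 0x64

prologue: push r0 → mem[0xad]=0x93, sp=0xad
prologue: push r3 → mem[0xac]=0x64, sp=0xac
body[0] sub  r4, r2, #17 → r4=0x48
body[1] sub  r3, r1, r2 → r3=0x2b
body[2] sub  r3, r1, r1 → r3=0x00
body[3] add  r0, r4, #61 → r0=0x85
body[4] sub  r0, r2, #10 → r0=0x4f
body[5] mov  r4, r1 → r4=0x84
epilogue: pop r3=0x64, sp=0xad
epilogue: pop r0=0x93, sp=0xae
prologue pushed ['r0', 'r3'] at ['0xad', '0xac']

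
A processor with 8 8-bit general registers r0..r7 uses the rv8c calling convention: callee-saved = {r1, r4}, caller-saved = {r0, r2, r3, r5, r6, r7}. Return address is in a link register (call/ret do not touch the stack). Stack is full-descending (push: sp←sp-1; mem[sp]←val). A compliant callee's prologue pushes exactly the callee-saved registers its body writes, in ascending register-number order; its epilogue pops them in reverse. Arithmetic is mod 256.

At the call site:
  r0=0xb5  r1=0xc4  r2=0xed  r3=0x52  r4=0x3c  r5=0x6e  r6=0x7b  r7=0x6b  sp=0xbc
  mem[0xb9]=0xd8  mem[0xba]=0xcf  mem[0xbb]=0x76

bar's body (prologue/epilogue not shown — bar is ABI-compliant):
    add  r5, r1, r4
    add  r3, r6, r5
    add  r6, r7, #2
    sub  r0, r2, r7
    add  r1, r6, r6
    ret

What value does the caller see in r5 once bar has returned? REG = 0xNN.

prologue: push r1 -> mem[0xbb]=0xc4, sp=0xbb
body[0] add  r5, r1, r4 -> r5=0x00
body[1] add  r3, r6, r5 -> r3=0x7b
body[2] add  r6, r7, #2 -> r6=0x6d
body[3] sub  r0, r2, r7 -> r0=0x82
body[4] add  r1, r6, r6 -> r1=0xda
epilogue: pop r1=0xc4, sp=0xbc
r5 is caller-saved -> body value

REG = 0x00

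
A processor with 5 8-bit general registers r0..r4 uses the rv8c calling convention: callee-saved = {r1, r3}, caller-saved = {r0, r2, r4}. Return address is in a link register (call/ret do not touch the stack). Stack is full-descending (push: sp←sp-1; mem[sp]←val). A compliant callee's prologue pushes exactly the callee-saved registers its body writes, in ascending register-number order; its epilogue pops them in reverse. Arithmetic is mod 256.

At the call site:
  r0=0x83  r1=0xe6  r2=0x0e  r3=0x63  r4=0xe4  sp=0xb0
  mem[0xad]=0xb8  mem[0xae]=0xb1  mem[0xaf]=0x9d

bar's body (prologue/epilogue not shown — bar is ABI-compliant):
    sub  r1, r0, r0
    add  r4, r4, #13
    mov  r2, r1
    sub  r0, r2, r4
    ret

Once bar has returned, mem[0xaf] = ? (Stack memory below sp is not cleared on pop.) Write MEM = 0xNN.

MEM = 0xe6

prologue: push r1 → mem[0xaf]=0xe6, sp=0xaf
body[0] sub  r1, r0, r0 → r1=0x00
body[1] add  r4, r4, #13 → r4=0xf1
body[2] mov  r2, r1 → r2=0x00
body[3] sub  r0, r2, r4 → r0=0x0f
epilogue: pop r1=0xe6, sp=0xb0
prologue pushed ['r1'] at ['0xaf']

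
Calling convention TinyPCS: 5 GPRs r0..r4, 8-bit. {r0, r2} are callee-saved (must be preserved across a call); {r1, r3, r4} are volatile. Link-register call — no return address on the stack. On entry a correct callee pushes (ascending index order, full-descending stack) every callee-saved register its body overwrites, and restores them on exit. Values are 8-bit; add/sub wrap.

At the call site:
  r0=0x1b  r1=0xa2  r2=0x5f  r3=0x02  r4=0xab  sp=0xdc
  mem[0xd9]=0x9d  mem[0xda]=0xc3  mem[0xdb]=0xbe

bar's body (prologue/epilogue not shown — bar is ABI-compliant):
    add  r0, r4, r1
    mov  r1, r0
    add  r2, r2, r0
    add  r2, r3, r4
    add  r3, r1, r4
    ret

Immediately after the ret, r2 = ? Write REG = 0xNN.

prologue: push r0 → mem[0xdb]=0x1b, sp=0xdb
prologue: push r2 → mem[0xda]=0x5f, sp=0xda
body[0] add  r0, r4, r1 → r0=0x4d
body[1] mov  r1, r0 → r1=0x4d
body[2] add  r2, r2, r0 → r2=0xac
body[3] add  r2, r3, r4 → r2=0xad
body[4] add  r3, r1, r4 → r3=0xf8
epilogue: pop r2=0x5f, sp=0xdb
epilogue: pop r0=0x1b, sp=0xdc
r2 is callee-saved → restored

REG = 0x5f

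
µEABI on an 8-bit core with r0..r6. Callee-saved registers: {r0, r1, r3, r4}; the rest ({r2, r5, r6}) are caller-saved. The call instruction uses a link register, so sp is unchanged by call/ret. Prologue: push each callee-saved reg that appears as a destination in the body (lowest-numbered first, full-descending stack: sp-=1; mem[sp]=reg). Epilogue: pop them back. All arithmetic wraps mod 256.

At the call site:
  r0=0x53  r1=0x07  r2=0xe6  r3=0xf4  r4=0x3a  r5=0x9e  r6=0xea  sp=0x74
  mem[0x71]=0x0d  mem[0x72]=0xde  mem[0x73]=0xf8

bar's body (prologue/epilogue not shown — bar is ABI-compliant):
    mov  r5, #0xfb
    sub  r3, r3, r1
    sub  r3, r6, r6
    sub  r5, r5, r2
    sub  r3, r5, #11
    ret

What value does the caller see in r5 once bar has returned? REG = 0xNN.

prologue: push r3 → mem[0x73]=0xf4, sp=0x73
body[0] mov  r5, #0xfb → r5=0xfb
body[1] sub  r3, r3, r1 → r3=0xed
body[2] sub  r3, r6, r6 → r3=0x00
body[3] sub  r5, r5, r2 → r5=0x15
body[4] sub  r3, r5, #11 → r3=0x0a
epilogue: pop r3=0xf4, sp=0x74
r5 is caller-saved → body value

REG = 0x15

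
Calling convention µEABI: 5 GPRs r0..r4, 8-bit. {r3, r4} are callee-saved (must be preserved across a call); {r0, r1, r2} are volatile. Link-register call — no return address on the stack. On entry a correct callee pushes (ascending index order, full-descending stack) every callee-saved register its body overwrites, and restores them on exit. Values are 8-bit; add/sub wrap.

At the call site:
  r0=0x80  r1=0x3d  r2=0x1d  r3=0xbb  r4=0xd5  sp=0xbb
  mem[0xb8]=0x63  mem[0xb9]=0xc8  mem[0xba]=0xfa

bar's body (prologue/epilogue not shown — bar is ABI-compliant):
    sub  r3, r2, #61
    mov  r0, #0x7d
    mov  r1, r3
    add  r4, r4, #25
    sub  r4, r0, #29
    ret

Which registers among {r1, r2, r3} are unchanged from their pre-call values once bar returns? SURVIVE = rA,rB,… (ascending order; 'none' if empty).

prologue: push r3 → mem[0xba]=0xbb, sp=0xba
prologue: push r4 → mem[0xb9]=0xd5, sp=0xb9
body[0] sub  r3, r2, #61 → r3=0xe0
body[1] mov  r0, #0x7d → r0=0x7d
body[2] mov  r1, r3 → r1=0xe0
body[3] add  r4, r4, #25 → r4=0xee
body[4] sub  r4, r0, #29 → r4=0x60
epilogue: pop r4=0xd5, sp=0xba
epilogue: pop r3=0xbb, sp=0xbb
r1: caller-saved, written=True
r2: caller-saved, written=False
r3: callee-saved, written=True

SURVIVE = r2,r3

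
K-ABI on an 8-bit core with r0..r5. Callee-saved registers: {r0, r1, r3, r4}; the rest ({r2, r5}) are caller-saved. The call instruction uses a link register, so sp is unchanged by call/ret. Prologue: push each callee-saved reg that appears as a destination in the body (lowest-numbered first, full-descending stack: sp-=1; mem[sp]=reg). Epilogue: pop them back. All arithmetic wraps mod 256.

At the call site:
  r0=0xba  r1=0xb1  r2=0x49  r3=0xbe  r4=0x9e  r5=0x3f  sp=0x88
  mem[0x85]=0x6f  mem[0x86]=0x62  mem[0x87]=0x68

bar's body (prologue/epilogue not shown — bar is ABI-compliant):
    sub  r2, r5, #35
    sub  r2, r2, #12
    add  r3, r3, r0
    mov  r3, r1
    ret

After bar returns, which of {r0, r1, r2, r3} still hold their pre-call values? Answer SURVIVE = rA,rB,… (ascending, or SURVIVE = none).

prologue: push r3 -> mem[0x87]=0xbe, sp=0x87
body[0] sub  r2, r5, #35 -> r2=0x1c
body[1] sub  r2, r2, #12 -> r2=0x10
body[2] add  r3, r3, r0 -> r3=0x78
body[3] mov  r3, r1 -> r3=0xb1
epilogue: pop r3=0xbe, sp=0x88
r0: callee-saved, written=False
r1: callee-saved, written=False
r2: caller-saved, written=True
r3: callee-saved, written=True

SURVIVE = r0,r1,r3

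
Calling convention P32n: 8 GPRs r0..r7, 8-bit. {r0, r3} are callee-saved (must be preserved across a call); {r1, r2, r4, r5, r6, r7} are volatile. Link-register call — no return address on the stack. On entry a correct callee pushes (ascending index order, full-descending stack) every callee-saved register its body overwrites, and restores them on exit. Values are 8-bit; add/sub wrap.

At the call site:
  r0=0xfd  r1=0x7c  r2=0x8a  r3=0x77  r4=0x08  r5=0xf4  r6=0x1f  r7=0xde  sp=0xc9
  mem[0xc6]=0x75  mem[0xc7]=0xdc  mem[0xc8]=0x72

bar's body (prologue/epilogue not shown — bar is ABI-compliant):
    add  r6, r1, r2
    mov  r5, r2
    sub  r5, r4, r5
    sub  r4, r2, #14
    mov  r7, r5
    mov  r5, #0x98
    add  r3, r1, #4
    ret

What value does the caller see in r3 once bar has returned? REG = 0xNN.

REG = 0x77

prologue: push r3 → mem[0xc8]=0x77, sp=0xc8
body[0] add  r6, r1, r2 → r6=0x06
body[1] mov  r5, r2 → r5=0x8a
body[2] sub  r5, r4, r5 → r5=0x7e
body[3] sub  r4, r2, #14 → r4=0x7c
body[4] mov  r7, r5 → r7=0x7e
body[5] mov  r5, #0x98 → r5=0x98
body[6] add  r3, r1, #4 → r3=0x80
epilogue: pop r3=0x77, sp=0xc9
r3 is callee-saved → restored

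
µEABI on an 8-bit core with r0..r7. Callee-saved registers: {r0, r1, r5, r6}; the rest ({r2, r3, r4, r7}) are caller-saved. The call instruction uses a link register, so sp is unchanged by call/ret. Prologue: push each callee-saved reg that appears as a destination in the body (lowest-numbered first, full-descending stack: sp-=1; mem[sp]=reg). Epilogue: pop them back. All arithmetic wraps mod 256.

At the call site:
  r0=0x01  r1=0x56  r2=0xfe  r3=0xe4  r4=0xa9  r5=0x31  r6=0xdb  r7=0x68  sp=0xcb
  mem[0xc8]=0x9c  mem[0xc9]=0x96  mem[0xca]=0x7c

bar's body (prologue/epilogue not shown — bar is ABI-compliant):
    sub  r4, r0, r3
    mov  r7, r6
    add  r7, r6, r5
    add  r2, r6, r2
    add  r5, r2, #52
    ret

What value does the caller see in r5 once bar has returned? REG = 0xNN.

REG = 0x31

prologue: push r5 -> mem[0xca]=0x31, sp=0xca
body[0] sub  r4, r0, r3 -> r4=0x1d
body[1] mov  r7, r6 -> r7=0xdb
body[2] add  r7, r6, r5 -> r7=0x0c
body[3] add  r2, r6, r2 -> r2=0xd9
body[4] add  r5, r2, #52 -> r5=0x0d
epilogue: pop r5=0x31, sp=0xcb
r5 is callee-saved -> restored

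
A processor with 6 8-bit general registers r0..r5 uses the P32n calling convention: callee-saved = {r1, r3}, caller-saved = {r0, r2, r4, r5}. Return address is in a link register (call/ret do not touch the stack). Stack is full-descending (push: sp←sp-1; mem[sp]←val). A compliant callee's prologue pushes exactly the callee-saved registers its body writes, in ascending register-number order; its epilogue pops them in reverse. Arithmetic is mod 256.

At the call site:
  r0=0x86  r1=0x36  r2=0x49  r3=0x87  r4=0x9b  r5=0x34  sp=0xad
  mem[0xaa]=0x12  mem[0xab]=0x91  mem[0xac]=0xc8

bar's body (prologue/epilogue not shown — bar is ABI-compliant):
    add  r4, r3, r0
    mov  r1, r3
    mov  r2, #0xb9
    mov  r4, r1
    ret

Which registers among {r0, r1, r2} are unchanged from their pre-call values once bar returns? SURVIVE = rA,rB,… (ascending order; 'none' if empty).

prologue: push r1 → mem[0xac]=0x36, sp=0xac
body[0] add  r4, r3, r0 → r4=0x0d
body[1] mov  r1, r3 → r1=0x87
body[2] mov  r2, #0xb9 → r2=0xb9
body[3] mov  r4, r1 → r4=0x87
epilogue: pop r1=0x36, sp=0xad
r0: caller-saved, written=False
r1: callee-saved, written=True
r2: caller-saved, written=True

SURVIVE = r0,r1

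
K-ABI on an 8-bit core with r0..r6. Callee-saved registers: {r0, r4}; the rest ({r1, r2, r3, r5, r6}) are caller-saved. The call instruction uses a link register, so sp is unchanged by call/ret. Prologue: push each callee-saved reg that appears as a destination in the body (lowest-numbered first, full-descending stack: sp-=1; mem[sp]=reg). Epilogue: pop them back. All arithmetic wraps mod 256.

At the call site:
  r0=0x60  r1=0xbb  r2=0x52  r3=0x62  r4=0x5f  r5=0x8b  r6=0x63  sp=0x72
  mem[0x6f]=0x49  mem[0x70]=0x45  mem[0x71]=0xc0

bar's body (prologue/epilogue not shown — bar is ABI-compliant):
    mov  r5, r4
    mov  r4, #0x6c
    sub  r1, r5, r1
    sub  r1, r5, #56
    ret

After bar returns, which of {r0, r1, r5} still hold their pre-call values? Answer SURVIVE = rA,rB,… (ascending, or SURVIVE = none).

prologue: push r4 → mem[0x71]=0x5f, sp=0x71
body[0] mov  r5, r4 → r5=0x5f
body[1] mov  r4, #0x6c → r4=0x6c
body[2] sub  r1, r5, r1 → r1=0xa4
body[3] sub  r1, r5, #56 → r1=0x27
epilogue: pop r4=0x5f, sp=0x72
r0: callee-saved, written=False
r1: caller-saved, written=True
r5: caller-saved, written=True

SURVIVE = r0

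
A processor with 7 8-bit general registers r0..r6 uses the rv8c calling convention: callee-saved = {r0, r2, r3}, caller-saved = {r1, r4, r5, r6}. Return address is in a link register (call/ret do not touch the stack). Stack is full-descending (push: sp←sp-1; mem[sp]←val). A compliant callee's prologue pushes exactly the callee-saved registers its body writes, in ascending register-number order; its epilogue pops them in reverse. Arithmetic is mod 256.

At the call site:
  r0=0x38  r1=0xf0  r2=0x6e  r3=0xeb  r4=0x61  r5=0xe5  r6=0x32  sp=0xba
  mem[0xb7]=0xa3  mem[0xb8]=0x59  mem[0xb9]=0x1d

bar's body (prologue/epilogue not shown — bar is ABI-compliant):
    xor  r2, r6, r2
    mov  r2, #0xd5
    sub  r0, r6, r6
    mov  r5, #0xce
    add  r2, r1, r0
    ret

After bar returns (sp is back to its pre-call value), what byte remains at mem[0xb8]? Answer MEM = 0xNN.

prologue: push r0 -> mem[0xb9]=0x38, sp=0xb9
prologue: push r2 -> mem[0xb8]=0x6e, sp=0xb8
body[0] xor  r2, r6, r2 -> r2=0x5c
body[1] mov  r2, #0xd5 -> r2=0xd5
body[2] sub  r0, r6, r6 -> r0=0x00
body[3] mov  r5, #0xce -> r5=0xce
body[4] add  r2, r1, r0 -> r2=0xf0
epilogue: pop r2=0x6e, sp=0xb9
epilogue: pop r0=0x38, sp=0xba
prologue pushed ['r0', 'r2'] at ['0xb9', '0xb8']

MEM = 0x6e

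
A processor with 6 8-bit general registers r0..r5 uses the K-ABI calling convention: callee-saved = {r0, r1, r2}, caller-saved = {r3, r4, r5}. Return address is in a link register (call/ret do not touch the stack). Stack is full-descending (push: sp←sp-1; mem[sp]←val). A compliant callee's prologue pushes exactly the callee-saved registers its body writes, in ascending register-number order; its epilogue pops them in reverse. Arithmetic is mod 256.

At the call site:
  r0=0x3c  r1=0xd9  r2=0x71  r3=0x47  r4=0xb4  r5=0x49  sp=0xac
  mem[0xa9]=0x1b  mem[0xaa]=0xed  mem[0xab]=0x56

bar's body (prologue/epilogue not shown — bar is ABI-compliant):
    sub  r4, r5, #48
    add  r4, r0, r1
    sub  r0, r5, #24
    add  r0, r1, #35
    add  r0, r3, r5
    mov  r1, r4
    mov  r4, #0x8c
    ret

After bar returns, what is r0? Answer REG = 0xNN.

REG = 0x3c

prologue: push r0 -> mem[0xab]=0x3c, sp=0xab
prologue: push r1 -> mem[0xaa]=0xd9, sp=0xaa
body[0] sub  r4, r5, #48 -> r4=0x19
body[1] add  r4, r0, r1 -> r4=0x15
body[2] sub  r0, r5, #24 -> r0=0x31
body[3] add  r0, r1, #35 -> r0=0xfc
body[4] add  r0, r3, r5 -> r0=0x90
body[5] mov  r1, r4 -> r1=0x15
body[6] mov  r4, #0x8c -> r4=0x8c
epilogue: pop r1=0xd9, sp=0xab
epilogue: pop r0=0x3c, sp=0xac
r0 is callee-saved -> restored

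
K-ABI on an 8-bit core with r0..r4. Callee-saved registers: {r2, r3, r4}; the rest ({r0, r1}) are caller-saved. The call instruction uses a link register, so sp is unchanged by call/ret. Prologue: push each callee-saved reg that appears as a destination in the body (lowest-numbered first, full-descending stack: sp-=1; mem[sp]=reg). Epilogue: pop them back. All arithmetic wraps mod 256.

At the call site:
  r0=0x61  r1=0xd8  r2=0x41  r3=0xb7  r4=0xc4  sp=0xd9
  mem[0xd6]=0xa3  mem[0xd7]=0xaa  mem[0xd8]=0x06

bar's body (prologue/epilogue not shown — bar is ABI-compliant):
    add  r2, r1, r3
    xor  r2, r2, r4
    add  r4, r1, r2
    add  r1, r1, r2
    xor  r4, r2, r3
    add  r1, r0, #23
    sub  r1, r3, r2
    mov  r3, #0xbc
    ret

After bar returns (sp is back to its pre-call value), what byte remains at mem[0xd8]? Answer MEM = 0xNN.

MEM = 0x41

prologue: push r2 → mem[0xd8]=0x41, sp=0xd8
prologue: push r3 → mem[0xd7]=0xb7, sp=0xd7
prologue: push r4 → mem[0xd6]=0xc4, sp=0xd6
body[0] add  r2, r1, r3 → r2=0x8f
body[1] xor  r2, r2, r4 → r2=0x4b
body[2] add  r4, r1, r2 → r4=0x23
body[3] add  r1, r1, r2 → r1=0x23
body[4] xor  r4, r2, r3 → r4=0xfc
body[5] add  r1, r0, #23 → r1=0x78
body[6] sub  r1, r3, r2 → r1=0x6c
body[7] mov  r3, #0xbc → r3=0xbc
epilogue: pop r4=0xc4, sp=0xd7
epilogue: pop r3=0xb7, sp=0xd8
epilogue: pop r2=0x41, sp=0xd9
prologue pushed ['r2', 'r3', 'r4'] at ['0xd8', '0xd7', '0xd6']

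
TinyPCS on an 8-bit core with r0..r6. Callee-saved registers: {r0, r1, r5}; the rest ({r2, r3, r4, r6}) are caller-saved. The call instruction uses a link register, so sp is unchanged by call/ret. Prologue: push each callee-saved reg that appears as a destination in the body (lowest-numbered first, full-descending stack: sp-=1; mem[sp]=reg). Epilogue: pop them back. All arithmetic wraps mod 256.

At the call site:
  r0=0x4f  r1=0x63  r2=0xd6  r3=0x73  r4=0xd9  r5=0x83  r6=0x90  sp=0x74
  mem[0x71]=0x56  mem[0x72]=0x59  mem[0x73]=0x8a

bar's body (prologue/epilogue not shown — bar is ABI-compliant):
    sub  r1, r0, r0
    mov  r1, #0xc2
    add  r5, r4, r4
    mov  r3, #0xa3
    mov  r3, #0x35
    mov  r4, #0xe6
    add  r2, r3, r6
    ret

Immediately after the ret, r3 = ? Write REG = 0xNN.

prologue: push r1 → mem[0x73]=0x63, sp=0x73
prologue: push r5 → mem[0x72]=0x83, sp=0x72
body[0] sub  r1, r0, r0 → r1=0x00
body[1] mov  r1, #0xc2 → r1=0xc2
body[2] add  r5, r4, r4 → r5=0xb2
body[3] mov  r3, #0xa3 → r3=0xa3
body[4] mov  r3, #0x35 → r3=0x35
body[5] mov  r4, #0xe6 → r4=0xe6
body[6] add  r2, r3, r6 → r2=0xc5
epilogue: pop r5=0x83, sp=0x73
epilogue: pop r1=0x63, sp=0x74
r3 is caller-saved → body value

REG = 0x35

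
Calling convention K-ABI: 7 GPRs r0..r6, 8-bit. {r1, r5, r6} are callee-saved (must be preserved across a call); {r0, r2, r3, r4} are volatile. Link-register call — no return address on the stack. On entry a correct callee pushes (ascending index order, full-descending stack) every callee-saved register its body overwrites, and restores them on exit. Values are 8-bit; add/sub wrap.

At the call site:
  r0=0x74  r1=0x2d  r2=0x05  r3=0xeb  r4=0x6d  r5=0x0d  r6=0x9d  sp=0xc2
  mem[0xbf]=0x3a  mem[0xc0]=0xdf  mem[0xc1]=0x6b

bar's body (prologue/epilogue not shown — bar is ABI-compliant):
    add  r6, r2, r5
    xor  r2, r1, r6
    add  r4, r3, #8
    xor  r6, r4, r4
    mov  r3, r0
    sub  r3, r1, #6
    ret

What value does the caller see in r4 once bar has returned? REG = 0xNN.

REG = 0xf3

prologue: push r6 -> mem[0xc1]=0x9d, sp=0xc1
body[0] add  r6, r2, r5 -> r6=0x12
body[1] xor  r2, r1, r6 -> r2=0x3f
body[2] add  r4, r3, #8 -> r4=0xf3
body[3] xor  r6, r4, r4 -> r6=0x00
body[4] mov  r3, r0 -> r3=0x74
body[5] sub  r3, r1, #6 -> r3=0x27
epilogue: pop r6=0x9d, sp=0xc2
r4 is caller-saved -> body value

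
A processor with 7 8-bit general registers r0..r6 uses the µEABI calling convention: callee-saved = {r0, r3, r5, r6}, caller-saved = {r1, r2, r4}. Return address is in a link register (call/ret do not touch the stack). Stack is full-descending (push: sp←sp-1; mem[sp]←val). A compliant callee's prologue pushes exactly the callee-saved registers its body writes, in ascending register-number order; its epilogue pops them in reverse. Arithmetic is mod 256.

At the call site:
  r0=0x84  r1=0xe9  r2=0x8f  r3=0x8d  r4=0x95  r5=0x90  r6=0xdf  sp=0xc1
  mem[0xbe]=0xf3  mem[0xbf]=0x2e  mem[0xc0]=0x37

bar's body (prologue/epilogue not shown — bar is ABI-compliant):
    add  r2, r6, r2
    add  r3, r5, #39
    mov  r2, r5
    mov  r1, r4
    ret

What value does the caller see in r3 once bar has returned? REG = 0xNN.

prologue: push r3 -> mem[0xc0]=0x8d, sp=0xc0
body[0] add  r2, r6, r2 -> r2=0x6e
body[1] add  r3, r5, #39 -> r3=0xb7
body[2] mov  r2, r5 -> r2=0x90
body[3] mov  r1, r4 -> r1=0x95
epilogue: pop r3=0x8d, sp=0xc1
r3 is callee-saved -> restored

REG = 0x8d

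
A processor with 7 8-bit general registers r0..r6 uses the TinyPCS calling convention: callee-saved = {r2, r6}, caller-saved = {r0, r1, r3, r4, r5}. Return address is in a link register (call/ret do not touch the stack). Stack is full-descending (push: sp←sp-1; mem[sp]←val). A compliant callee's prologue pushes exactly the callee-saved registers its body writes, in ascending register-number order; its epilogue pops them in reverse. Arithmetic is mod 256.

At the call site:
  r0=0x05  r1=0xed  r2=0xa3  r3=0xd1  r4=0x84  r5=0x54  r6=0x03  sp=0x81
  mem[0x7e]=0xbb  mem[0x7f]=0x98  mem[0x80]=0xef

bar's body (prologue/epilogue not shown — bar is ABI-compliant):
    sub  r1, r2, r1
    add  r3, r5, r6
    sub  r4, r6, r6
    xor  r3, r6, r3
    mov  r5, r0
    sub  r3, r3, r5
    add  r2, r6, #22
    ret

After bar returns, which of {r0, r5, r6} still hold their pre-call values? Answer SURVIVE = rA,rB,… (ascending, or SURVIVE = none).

SURVIVE = r0,r6

prologue: push r2 → mem[0x80]=0xa3, sp=0x80
body[0] sub  r1, r2, r1 → r1=0xb6
body[1] add  r3, r5, r6 → r3=0x57
body[2] sub  r4, r6, r6 → r4=0x00
body[3] xor  r3, r6, r3 → r3=0x54
body[4] mov  r5, r0 → r5=0x05
body[5] sub  r3, r3, r5 → r3=0x4f
body[6] add  r2, r6, #22 → r2=0x19
epilogue: pop r2=0xa3, sp=0x81
r0: caller-saved, written=False
r5: caller-saved, written=True
r6: callee-saved, written=False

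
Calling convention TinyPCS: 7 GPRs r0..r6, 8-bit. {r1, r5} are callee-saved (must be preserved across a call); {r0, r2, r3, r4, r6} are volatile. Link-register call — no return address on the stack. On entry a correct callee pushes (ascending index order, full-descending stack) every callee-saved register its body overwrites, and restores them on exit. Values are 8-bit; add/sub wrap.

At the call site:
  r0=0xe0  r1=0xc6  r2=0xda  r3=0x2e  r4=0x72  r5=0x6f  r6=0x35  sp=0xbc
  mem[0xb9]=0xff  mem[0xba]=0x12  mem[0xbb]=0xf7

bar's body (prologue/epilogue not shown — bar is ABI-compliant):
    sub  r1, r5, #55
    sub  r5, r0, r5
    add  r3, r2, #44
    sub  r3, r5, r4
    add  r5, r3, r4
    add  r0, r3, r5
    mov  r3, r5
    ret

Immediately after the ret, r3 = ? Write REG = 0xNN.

prologue: push r1 → mem[0xbb]=0xc6, sp=0xbb
prologue: push r5 → mem[0xba]=0x6f, sp=0xba
body[0] sub  r1, r5, #55 → r1=0x38
body[1] sub  r5, r0, r5 → r5=0x71
body[2] add  r3, r2, #44 → r3=0x06
body[3] sub  r3, r5, r4 → r3=0xff
body[4] add  r5, r3, r4 → r5=0x71
body[5] add  r0, r3, r5 → r0=0x70
body[6] mov  r3, r5 → r3=0x71
epilogue: pop r5=0x6f, sp=0xbb
epilogue: pop r1=0xc6, sp=0xbc
r3 is caller-saved → body value

REG = 0x71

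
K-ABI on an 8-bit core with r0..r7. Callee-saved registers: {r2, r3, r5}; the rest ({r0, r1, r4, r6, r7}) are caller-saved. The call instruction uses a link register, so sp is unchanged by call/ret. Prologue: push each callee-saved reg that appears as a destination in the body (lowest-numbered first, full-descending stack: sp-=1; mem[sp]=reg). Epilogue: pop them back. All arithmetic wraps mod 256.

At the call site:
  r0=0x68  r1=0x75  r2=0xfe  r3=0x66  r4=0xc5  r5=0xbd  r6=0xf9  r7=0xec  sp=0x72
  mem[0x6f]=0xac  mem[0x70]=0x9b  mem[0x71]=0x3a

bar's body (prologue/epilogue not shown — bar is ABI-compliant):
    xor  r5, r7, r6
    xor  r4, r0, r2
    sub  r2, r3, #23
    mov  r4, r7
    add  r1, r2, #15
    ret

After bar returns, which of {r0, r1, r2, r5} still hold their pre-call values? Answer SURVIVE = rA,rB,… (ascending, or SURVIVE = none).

prologue: push r2 -> mem[0x71]=0xfe, sp=0x71
prologue: push r5 -> mem[0x70]=0xbd, sp=0x70
body[0] xor  r5, r7, r6 -> r5=0x15
body[1] xor  r4, r0, r2 -> r4=0x96
body[2] sub  r2, r3, #23 -> r2=0x4f
body[3] mov  r4, r7 -> r4=0xec
body[4] add  r1, r2, #15 -> r1=0x5e
epilogue: pop r5=0xbd, sp=0x71
epilogue: pop r2=0xfe, sp=0x72
r0: caller-saved, written=False
r1: caller-saved, written=True
r2: callee-saved, written=True
r5: callee-saved, written=True

SURVIVE = r0,r2,r5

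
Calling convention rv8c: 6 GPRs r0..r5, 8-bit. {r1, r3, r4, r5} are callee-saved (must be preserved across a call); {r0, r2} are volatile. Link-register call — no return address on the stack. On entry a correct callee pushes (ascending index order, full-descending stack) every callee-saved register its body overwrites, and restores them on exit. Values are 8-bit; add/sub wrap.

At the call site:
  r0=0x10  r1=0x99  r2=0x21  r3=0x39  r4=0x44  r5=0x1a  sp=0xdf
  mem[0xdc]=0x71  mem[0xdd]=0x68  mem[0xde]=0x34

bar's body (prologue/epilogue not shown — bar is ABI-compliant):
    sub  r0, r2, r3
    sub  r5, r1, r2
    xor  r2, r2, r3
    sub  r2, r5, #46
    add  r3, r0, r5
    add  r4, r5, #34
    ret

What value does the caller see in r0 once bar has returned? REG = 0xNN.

prologue: push r3 → mem[0xde]=0x39, sp=0xde
prologue: push r4 → mem[0xdd]=0x44, sp=0xdd
prologue: push r5 → mem[0xdc]=0x1a, sp=0xdc
body[0] sub  r0, r2, r3 → r0=0xe8
body[1] sub  r5, r1, r2 → r5=0x78
body[2] xor  r2, r2, r3 → r2=0x18
body[3] sub  r2, r5, #46 → r2=0x4a
body[4] add  r3, r0, r5 → r3=0x60
body[5] add  r4, r5, #34 → r4=0x9a
epilogue: pop r5=0x1a, sp=0xdd
epilogue: pop r4=0x44, sp=0xde
epilogue: pop r3=0x39, sp=0xdf
r0 is caller-saved → body value

REG = 0xe8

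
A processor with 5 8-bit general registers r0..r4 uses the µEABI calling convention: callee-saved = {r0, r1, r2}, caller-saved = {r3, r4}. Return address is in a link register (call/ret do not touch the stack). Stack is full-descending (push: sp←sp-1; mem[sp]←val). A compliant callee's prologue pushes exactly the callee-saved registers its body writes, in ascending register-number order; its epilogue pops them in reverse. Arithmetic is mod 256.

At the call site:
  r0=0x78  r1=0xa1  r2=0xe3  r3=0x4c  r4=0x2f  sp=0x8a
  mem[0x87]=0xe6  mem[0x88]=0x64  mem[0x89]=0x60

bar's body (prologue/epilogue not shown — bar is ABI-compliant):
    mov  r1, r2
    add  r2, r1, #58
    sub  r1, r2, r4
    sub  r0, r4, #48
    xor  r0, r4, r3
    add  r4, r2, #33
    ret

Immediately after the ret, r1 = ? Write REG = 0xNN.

REG = 0xa1

prologue: push r0 -> mem[0x89]=0x78, sp=0x89
prologue: push r1 -> mem[0x88]=0xa1, sp=0x88
prologue: push r2 -> mem[0x87]=0xe3, sp=0x87
body[0] mov  r1, r2 -> r1=0xe3
body[1] add  r2, r1, #58 -> r2=0x1d
body[2] sub  r1, r2, r4 -> r1=0xee
body[3] sub  r0, r4, #48 -> r0=0xff
body[4] xor  r0, r4, r3 -> r0=0x63
body[5] add  r4, r2, #33 -> r4=0x3e
epilogue: pop r2=0xe3, sp=0x88
epilogue: pop r1=0xa1, sp=0x89
epilogue: pop r0=0x78, sp=0x8a
r1 is callee-saved -> restored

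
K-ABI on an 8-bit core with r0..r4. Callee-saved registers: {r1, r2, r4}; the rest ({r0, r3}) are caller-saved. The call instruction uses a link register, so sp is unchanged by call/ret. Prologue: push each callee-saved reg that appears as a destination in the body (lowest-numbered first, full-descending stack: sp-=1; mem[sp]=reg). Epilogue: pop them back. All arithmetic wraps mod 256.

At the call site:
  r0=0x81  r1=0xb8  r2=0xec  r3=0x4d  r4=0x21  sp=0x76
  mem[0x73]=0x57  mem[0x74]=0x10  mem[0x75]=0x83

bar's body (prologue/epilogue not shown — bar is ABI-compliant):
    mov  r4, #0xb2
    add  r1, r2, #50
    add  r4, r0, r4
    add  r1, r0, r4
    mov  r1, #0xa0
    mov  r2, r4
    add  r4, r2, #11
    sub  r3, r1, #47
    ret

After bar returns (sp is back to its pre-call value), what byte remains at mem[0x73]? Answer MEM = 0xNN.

prologue: push r1 -> mem[0x75]=0xb8, sp=0x75
prologue: push r2 -> mem[0x74]=0xec, sp=0x74
prologue: push r4 -> mem[0x73]=0x21, sp=0x73
body[0] mov  r4, #0xb2 -> r4=0xb2
body[1] add  r1, r2, #50 -> r1=0x1e
body[2] add  r4, r0, r4 -> r4=0x33
body[3] add  r1, r0, r4 -> r1=0xb4
body[4] mov  r1, #0xa0 -> r1=0xa0
body[5] mov  r2, r4 -> r2=0x33
body[6] add  r4, r2, #11 -> r4=0x3e
body[7] sub  r3, r1, #47 -> r3=0x71
epilogue: pop r4=0x21, sp=0x74
epilogue: pop r2=0xec, sp=0x75
epilogue: pop r1=0xb8, sp=0x76
prologue pushed ['r1', 'r2', 'r4'] at ['0x75', '0x74', '0x73']

MEM = 0x21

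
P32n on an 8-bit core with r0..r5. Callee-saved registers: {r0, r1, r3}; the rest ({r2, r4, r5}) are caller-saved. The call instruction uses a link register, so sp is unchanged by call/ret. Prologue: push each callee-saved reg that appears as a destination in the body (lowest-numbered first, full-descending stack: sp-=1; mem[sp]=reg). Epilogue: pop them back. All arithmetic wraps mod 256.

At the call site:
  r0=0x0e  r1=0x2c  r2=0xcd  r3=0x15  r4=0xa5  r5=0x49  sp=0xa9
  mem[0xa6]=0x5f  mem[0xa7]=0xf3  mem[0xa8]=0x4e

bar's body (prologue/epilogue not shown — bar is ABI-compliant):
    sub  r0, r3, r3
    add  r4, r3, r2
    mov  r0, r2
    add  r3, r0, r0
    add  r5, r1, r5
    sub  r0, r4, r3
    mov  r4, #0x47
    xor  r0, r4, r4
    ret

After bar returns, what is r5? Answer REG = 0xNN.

REG = 0x75

prologue: push r0 → mem[0xa8]=0x0e, sp=0xa8
prologue: push r3 → mem[0xa7]=0x15, sp=0xa7
body[0] sub  r0, r3, r3 → r0=0x00
body[1] add  r4, r3, r2 → r4=0xe2
body[2] mov  r0, r2 → r0=0xcd
body[3] add  r3, r0, r0 → r3=0x9a
body[4] add  r5, r1, r5 → r5=0x75
body[5] sub  r0, r4, r3 → r0=0x48
body[6] mov  r4, #0x47 → r4=0x47
body[7] xor  r0, r4, r4 → r0=0x00
epilogue: pop r3=0x15, sp=0xa8
epilogue: pop r0=0x0e, sp=0xa9
r5 is caller-saved → body value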